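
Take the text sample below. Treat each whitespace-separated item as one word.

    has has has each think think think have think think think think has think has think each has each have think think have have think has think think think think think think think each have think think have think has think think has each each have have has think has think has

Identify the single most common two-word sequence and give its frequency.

"think think", 14 times

Bigram frequencies (highest first):
  think think: 14
  think has: 7
  has think: 6
  have think: 5
  has each: 3
  think have: 3
  … (8 more, each ≤ 3)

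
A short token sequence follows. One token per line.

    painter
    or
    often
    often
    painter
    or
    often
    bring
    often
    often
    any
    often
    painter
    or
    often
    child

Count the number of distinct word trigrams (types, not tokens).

16 tokens → 14 trigram windows in total.
Repeated trigrams (each contributes count−1 duplicates):
  painter or often: 3
  often painter or: 2
3 duplicate windows → 14 − 3 = 11 distinct.

11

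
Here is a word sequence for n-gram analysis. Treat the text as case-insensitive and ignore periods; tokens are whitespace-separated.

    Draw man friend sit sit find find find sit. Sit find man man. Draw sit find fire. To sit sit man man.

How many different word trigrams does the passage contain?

22 tokens → 20 trigram windows in total.
Repeated trigrams (each contributes count−1 duplicates):
  sit sit find: 2
1 duplicate windows → 20 − 1 = 19 distinct.

19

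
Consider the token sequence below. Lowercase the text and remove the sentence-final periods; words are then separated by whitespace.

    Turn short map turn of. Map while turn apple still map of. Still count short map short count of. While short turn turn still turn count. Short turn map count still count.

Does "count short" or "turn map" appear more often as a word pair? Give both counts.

"count short": 2 occurrences
"turn map": 1 occurrence

"count short" (2 vs 1)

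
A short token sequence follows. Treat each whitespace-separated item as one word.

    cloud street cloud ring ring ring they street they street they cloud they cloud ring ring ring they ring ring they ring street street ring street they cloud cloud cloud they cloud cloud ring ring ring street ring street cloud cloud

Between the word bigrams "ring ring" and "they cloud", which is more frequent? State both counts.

"ring ring" (7 vs 4)

"ring ring": 7 occurrences
"they cloud": 4 occurrences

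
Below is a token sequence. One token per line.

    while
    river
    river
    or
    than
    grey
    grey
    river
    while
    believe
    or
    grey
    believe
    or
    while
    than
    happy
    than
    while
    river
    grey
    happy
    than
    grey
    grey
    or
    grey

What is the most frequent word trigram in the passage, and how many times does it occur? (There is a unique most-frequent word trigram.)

"than grey grey", 2 times

Trigram frequencies (highest first):
  than grey grey: 2
  while river river: 1
  river river or: 1
  river or than: 1
  or than grey: 1
  grey grey river: 1
  … (18 more, each ≤ 1)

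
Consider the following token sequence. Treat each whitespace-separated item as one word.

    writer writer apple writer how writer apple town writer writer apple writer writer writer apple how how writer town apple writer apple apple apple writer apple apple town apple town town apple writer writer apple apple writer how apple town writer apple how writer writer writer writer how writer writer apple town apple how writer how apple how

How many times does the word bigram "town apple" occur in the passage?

Scanning the 57 overlapping bigram windows for "town apple":
  position 19–20: town apple
  position 28–29: town apple
  position 31–32: town apple
  position 52–53: town apple

4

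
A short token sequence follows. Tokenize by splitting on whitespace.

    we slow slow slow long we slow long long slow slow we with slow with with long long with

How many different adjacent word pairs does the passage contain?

13

19 tokens → 18 bigram windows in total.
Repeated bigrams (each contributes count−1 duplicates):
  slow slow: 3
  long long: 2
  slow long: 2
  we slow: 2
5 duplicate windows → 18 − 5 = 13 distinct.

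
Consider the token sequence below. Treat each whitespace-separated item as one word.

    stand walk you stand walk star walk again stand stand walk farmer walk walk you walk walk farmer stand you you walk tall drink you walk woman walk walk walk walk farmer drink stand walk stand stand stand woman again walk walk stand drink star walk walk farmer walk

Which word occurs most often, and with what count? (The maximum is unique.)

Unigram frequencies (highest first):
  walk: 20
  stand: 10
  you: 5
  farmer: 4
  drink: 3
  star: 2
  … (3 more, each ≤ 2)

"walk", 20 times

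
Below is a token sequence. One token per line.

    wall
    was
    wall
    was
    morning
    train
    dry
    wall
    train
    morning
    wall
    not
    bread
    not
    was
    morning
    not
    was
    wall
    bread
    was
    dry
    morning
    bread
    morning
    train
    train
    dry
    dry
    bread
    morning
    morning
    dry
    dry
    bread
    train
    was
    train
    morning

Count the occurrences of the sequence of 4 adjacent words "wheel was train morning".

Scanning the 36 overlapping 4-gram windows for "wheel was train morning":
  (none found)

0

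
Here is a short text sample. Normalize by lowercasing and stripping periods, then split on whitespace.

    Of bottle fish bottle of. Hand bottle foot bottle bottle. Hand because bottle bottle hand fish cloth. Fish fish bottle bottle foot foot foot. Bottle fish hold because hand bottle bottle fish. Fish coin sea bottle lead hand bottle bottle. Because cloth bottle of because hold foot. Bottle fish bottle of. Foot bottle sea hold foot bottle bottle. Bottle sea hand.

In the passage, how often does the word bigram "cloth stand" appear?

Scanning the 60 overlapping bigram windows for "cloth stand":
  (none found)

0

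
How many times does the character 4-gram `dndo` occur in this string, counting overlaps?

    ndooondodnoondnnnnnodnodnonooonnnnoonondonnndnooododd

Sliding a length-4 window over the 53 characters (50 positions):
  (no match at any position)

0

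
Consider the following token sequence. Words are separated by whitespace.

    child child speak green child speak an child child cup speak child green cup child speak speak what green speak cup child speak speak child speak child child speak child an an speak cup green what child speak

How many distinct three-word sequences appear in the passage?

38 tokens → 36 trigram windows in total.
Repeated trigrams (each contributes count−1 duplicates):
  child child speak: 2
  child speak child: 2
  child speak speak: 2
  cup child speak: 2
4 duplicate windows → 36 − 4 = 32 distinct.

32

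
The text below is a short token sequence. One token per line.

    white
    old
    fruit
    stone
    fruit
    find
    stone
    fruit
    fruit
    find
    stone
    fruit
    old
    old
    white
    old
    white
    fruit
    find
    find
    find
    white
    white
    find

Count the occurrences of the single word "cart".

Scanning the 24 tokens for "cart":
  (none found)

0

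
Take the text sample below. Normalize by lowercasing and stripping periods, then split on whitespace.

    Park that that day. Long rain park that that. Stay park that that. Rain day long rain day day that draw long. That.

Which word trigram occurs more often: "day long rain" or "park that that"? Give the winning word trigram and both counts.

"park that that" (3 vs 2)

"day long rain": 2 occurrences
"park that that": 3 occurrences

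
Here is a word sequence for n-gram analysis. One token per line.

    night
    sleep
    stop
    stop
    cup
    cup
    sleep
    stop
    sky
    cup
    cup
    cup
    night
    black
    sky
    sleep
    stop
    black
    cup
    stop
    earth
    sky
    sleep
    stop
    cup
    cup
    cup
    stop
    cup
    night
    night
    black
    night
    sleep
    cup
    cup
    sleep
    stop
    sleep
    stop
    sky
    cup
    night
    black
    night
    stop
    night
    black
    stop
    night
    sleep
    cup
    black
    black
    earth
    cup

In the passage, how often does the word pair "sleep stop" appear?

Scanning the 55 overlapping bigram windows for "sleep stop":
  position 2–3: sleep stop
  position 7–8: sleep stop
  position 16–17: sleep stop
  position 23–24: sleep stop
  position 37–38: sleep stop
  position 39–40: sleep stop

6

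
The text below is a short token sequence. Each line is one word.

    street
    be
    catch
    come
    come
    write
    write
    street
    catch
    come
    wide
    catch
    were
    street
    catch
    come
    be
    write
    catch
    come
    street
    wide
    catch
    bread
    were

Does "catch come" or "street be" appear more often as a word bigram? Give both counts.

"catch come" (4 vs 1)

"catch come": 4 occurrences
"street be": 1 occurrence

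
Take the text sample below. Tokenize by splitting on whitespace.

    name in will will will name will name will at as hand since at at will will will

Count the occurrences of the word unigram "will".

8

Scanning the 18 tokens for "will":
  position 3: will
  position 4: will
  position 5: will
  position 7: will
  position 9: will
  position 16: will
  position 17: will
  position 18: will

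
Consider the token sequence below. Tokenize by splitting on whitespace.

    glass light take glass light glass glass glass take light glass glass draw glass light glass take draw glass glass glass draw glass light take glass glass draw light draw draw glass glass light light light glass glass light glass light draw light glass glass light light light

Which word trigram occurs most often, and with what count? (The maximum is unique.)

"light glass glass", 4 times

Trigram frequencies (highest first):
  light glass glass: 4
  glass light glass: 3
  glass glass draw: 3
  glass glass light: 3
  glass light take: 2
  light take glass: 2
  … (23 more, each ≤ 2)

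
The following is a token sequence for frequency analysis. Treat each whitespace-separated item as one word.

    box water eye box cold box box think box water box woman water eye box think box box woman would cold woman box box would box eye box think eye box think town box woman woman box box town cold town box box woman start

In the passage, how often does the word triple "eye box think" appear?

Scanning the 43 overlapping trigram windows for "eye box think":
  position 14–16: eye box think
  position 27–29: eye box think
  position 30–32: eye box think

3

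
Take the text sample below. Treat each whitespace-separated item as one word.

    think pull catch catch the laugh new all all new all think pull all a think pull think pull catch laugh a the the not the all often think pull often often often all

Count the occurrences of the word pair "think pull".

Scanning the 33 overlapping bigram windows for "think pull":
  position 1–2: think pull
  position 12–13: think pull
  position 16–17: think pull
  position 18–19: think pull
  position 29–30: think pull

5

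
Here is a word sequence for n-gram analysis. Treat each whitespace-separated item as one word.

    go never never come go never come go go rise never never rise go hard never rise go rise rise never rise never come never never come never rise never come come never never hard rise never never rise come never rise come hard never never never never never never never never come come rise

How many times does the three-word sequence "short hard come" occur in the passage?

0

Scanning the 53 overlapping trigram windows for "short hard come":
  (none found)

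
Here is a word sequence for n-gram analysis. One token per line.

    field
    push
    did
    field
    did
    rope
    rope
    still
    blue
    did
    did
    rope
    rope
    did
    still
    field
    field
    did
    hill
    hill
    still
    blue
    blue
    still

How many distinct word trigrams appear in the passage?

24 tokens → 22 trigram windows in total.
Repeated trigrams (each contributes count−1 duplicates):
  did rope rope: 2
1 duplicate windows → 22 − 1 = 21 distinct.

21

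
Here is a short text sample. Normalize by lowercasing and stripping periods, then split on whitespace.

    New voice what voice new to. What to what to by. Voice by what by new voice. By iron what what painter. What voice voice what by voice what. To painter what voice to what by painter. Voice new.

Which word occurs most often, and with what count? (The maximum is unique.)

"what", 11 times

Unigram frequencies (highest first):
  what: 11
  voice: 9
  by: 6
  to: 5
  new: 4
  painter: 3
  … (1 more, each ≤ 1)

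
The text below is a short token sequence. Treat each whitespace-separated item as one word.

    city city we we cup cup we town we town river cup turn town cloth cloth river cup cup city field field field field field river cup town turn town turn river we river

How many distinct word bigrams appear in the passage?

34 tokens → 33 bigram windows in total.
Repeated bigrams (each contributes count−1 duplicates):
  field field: 4
  river cup: 3
  cup cup: 2
  town turn: 2
  turn town: 2
  we town: 2
9 duplicate windows → 33 − 9 = 24 distinct.

24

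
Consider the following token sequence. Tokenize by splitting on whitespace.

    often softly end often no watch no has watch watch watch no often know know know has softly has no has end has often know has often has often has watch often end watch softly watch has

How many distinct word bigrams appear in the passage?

26

37 tokens → 36 bigram windows in total.
Repeated bigrams (each contributes count−1 duplicates):
  has often: 3
  has watch: 2
  know has: 2
  know know: 2
  no has: 2
  often has: 2
  often know: 2
  watch no: 2
  … (1 more repeated)
10 duplicate windows → 36 − 10 = 26 distinct.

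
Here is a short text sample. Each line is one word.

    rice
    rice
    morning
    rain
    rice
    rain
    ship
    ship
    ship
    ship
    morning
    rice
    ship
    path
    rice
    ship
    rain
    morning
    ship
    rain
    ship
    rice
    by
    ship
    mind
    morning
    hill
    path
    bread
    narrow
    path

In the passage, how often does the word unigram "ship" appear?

Scanning the 31 tokens for "ship":
  position 7: ship
  position 8: ship
  position 9: ship
  position 10: ship
  position 13: ship
  position 16: ship
  position 19: ship
  position 21: ship
  position 24: ship

9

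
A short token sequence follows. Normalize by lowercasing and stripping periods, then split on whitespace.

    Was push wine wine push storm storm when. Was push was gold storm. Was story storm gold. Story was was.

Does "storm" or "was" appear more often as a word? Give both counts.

"was" (6 vs 4)

"storm": 4 occurrences
"was": 6 occurrences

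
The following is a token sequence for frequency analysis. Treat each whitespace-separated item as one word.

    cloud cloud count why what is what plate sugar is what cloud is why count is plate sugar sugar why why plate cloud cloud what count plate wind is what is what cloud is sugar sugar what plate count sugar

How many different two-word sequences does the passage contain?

29

40 tokens → 39 bigram windows in total.
Repeated bigrams (each contributes count−1 duplicates):
  is what: 4
  cloud cloud: 2
  cloud is: 2
  plate sugar: 2
  sugar sugar: 2
  what cloud: 2
  what is: 2
  what plate: 2
10 duplicate windows → 39 − 10 = 29 distinct.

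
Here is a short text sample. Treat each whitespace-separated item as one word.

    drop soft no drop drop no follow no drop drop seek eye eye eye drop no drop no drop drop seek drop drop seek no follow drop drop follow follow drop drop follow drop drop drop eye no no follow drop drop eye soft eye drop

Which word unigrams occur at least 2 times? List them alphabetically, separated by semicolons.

Unigram counts meeting the condition (at least 2 times):
  drop: 21
  eye: 6
  follow: 6
  no: 8
  seek: 3
  soft: 2

drop; eye; follow; no; seek; soft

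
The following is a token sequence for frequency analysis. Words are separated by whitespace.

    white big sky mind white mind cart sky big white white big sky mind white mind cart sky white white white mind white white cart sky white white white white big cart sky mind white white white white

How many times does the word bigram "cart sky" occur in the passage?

Scanning the 37 overlapping bigram windows for "cart sky":
  position 7–8: cart sky
  position 17–18: cart sky
  position 25–26: cart sky
  position 32–33: cart sky

4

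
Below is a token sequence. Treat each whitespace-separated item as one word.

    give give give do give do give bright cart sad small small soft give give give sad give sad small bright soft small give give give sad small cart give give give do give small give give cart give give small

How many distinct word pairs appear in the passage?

20

41 tokens → 40 bigram windows in total.
Repeated bigrams (each contributes count−1 duplicates):
  give give: 10
  do give: 3
  give do: 3
  give sad: 3
  sad small: 3
  cart give: 2
  give small: 2
  small give: 2
20 duplicate windows → 40 − 20 = 20 distinct.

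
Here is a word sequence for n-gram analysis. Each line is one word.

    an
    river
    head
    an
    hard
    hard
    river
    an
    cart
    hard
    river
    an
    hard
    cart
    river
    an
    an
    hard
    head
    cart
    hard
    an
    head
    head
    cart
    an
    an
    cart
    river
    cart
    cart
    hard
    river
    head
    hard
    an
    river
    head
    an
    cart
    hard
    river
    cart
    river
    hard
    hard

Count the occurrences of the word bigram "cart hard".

4

Scanning the 45 overlapping bigram windows for "cart hard":
  position 9–10: cart hard
  position 20–21: cart hard
  position 31–32: cart hard
  position 40–41: cart hard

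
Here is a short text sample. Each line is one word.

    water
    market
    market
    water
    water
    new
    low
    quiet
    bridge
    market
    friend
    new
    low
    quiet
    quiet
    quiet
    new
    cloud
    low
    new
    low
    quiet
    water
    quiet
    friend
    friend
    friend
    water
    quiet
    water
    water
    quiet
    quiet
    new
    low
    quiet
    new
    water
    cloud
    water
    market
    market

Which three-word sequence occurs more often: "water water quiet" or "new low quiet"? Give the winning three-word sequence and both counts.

"new low quiet" (4 vs 1)

"water water quiet": 1 occurrence
"new low quiet": 4 occurrences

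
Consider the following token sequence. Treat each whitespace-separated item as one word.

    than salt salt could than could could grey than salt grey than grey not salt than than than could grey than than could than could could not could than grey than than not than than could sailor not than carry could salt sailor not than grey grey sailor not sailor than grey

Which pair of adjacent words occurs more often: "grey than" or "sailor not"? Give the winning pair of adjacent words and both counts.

"grey than" (4 vs 3)

"grey than": 4 occurrences
"sailor not": 3 occurrences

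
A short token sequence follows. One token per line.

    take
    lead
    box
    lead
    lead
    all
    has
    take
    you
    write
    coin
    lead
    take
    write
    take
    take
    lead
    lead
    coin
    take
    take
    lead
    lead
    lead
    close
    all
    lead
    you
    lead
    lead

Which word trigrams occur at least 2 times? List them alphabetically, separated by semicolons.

take lead lead; take take lead

Trigram counts meeting the condition (at least 2 times):
  take lead lead: 2
  take take lead: 2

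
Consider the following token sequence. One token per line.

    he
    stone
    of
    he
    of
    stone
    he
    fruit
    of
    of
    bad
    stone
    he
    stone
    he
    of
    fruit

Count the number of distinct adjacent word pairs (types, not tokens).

17 tokens → 16 bigram windows in total.
Repeated bigrams (each contributes count−1 duplicates):
  stone he: 3
  he of: 2
  he stone: 2
4 duplicate windows → 16 − 4 = 12 distinct.

12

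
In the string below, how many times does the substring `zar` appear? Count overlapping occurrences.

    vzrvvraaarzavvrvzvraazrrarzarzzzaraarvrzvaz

2

Sliding a length-3 window over the 43 characters (41 positions):
  position 27–29: zar
  position 32–34: zar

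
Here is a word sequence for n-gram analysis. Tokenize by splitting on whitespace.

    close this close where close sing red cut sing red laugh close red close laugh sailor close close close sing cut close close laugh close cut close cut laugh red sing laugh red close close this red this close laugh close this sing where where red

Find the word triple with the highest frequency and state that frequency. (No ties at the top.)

Trigram frequencies (highest first):
  close laugh close: 2
  close this close: 1
  this close where: 1
  close where close: 1
  where close sing: 1
  close sing red: 1
  … (37 more, each ≤ 1)

"close laugh close", 2 times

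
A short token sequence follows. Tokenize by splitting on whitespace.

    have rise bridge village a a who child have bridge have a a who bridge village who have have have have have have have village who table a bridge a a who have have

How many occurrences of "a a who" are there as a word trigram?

3

Scanning the 32 overlapping trigram windows for "a a who":
  position 5–7: a a who
  position 12–14: a a who
  position 30–32: a a who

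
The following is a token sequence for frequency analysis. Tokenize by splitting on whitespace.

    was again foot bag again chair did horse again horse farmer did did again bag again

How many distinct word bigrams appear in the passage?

14

16 tokens → 15 bigram windows in total.
Repeated bigrams (each contributes count−1 duplicates):
  bag again: 2
1 duplicate windows → 15 − 1 = 14 distinct.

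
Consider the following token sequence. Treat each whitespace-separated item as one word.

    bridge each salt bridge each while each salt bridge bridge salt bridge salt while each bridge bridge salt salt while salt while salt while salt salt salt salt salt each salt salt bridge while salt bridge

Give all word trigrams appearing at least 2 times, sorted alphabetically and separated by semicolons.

Trigram counts meeting the condition (at least 2 times):
  bridge bridge salt: 2
  each salt bridge: 2
  salt salt salt: 3
  salt while salt: 3
  while salt while: 2

bridge bridge salt; each salt bridge; salt salt salt; salt while salt; while salt while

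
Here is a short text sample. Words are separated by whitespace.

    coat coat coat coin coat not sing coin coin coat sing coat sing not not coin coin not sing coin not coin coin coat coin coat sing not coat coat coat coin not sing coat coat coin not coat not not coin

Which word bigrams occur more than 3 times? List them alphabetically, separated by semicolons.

coat coat; coat coin; coin coat; coin not

Bigram counts meeting the condition (more than 3 times):
  coat coat: 5
  coat coin: 4
  coin coat: 4
  coin not: 4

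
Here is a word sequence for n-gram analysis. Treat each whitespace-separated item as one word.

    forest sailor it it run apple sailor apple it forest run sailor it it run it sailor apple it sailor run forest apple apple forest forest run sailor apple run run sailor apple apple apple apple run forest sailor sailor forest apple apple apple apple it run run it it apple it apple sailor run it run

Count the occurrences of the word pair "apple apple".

Scanning the 56 overlapping bigram windows for "apple apple":
  position 23–24: apple apple
  position 33–34: apple apple
  position 34–35: apple apple
  position 35–36: apple apple
  position 42–43: apple apple
  position 43–44: apple apple
  position 44–45: apple apple

7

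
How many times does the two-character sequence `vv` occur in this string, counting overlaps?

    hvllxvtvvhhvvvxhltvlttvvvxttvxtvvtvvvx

8

Sliding a length-2 window over the 38 characters (37 positions):
  position 8–9: vv
  position 12–13: vv
  position 13–14: vv
  position 23–24: vv
  position 24–25: vv
  position 32–33: vv
  position 35–36: vv
  position 36–37: vv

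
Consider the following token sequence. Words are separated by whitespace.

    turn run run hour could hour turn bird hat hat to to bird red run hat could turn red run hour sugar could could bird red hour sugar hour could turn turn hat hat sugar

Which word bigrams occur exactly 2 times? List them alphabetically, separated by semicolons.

Bigram counts meeting the condition (exactly 2 times):
  bird red: 2
  could turn: 2
  hat hat: 2
  hour could: 2
  hour sugar: 2
  red run: 2
  run hour: 2

bird red; could turn; hat hat; hour could; hour sugar; red run; run hour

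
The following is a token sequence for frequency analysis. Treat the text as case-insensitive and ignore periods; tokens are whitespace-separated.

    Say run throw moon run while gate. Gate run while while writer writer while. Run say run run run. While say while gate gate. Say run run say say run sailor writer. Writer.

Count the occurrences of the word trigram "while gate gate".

2

Scanning the 31 overlapping trigram windows for "while gate gate":
  position 6–8: while gate gate
  position 22–24: while gate gate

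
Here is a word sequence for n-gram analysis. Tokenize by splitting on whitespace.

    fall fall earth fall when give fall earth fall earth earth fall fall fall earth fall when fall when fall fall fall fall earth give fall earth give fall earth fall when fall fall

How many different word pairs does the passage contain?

34 tokens → 33 bigram windows in total.
Repeated bigrams (each contributes count−1 duplicates):
  fall earth: 7
  fall fall: 7
  earth fall: 5
  fall when: 4
  give fall: 3
  when fall: 3
  earth give: 2
24 duplicate windows → 33 − 24 = 9 distinct.

9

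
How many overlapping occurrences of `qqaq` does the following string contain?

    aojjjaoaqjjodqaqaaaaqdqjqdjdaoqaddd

0

Sliding a length-4 window over the 35 characters (32 positions):
  (no match at any position)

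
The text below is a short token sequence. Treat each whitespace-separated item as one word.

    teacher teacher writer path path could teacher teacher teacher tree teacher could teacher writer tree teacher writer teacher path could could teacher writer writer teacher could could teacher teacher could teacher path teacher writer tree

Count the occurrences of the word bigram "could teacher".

Scanning the 34 overlapping bigram windows for "could teacher":
  position 6–7: could teacher
  position 12–13: could teacher
  position 21–22: could teacher
  position 27–28: could teacher
  position 30–31: could teacher

5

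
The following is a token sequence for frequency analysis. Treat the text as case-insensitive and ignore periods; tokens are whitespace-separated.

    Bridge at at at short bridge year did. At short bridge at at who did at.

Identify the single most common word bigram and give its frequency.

Bigram frequencies (highest first):
  at at: 3
  bridge at: 2
  at short: 2
  short bridge: 2
  did at: 2
  bridge year: 1
  … (3 more, each ≤ 1)

"at at", 3 times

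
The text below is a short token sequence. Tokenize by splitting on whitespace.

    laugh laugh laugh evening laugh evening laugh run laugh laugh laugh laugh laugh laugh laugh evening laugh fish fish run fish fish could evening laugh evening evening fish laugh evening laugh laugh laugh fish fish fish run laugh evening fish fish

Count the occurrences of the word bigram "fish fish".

5

Scanning the 40 overlapping bigram windows for "fish fish":
  position 18–19: fish fish
  position 21–22: fish fish
  position 34–35: fish fish
  position 35–36: fish fish
  position 40–41: fish fish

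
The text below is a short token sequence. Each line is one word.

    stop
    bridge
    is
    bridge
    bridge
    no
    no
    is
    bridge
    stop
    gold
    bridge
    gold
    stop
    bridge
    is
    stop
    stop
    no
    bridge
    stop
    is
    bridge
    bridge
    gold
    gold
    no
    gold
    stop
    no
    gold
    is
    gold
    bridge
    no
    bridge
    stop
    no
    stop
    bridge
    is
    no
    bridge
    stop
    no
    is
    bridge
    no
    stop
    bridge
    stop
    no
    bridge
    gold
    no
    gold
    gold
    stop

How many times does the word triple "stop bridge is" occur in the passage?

Scanning the 56 overlapping trigram windows for "stop bridge is":
  position 1–3: stop bridge is
  position 14–16: stop bridge is
  position 39–41: stop bridge is

3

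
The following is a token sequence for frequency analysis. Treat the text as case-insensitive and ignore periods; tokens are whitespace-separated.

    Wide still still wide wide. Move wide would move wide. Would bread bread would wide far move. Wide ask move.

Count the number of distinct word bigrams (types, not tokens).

16

20 tokens → 19 bigram windows in total.
Repeated bigrams (each contributes count−1 duplicates):
  move wide: 3
  wide would: 2
3 duplicate windows → 19 − 3 = 16 distinct.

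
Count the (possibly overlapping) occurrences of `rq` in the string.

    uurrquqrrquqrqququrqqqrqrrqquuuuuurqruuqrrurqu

Sliding a length-2 window over the 46 characters (45 positions):
  position 4–5: rq
  position 9–10: rq
  position 13–14: rq
  position 19–20: rq
  position 23–24: rq
  position 26–27: rq
  position 35–36: rq
  position 44–45: rq

8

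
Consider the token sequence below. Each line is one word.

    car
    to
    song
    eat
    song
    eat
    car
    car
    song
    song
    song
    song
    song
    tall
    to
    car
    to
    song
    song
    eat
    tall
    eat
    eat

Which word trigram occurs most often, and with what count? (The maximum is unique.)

Trigram frequencies (highest first):
  song song song: 3
  car to song: 2
  to song eat: 1
  song eat song: 1
  eat song eat: 1
  song eat car: 1
  … (12 more, each ≤ 1)

"song song song", 3 times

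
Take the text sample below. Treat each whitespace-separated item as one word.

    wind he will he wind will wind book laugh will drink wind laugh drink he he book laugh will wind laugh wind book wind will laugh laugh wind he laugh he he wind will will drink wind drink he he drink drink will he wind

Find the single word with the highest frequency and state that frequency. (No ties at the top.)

"wind", 11 times

Unigram frequencies (highest first):
  wind: 11
  he: 10
  will: 8
  laugh: 7
  drink: 6
  book: 3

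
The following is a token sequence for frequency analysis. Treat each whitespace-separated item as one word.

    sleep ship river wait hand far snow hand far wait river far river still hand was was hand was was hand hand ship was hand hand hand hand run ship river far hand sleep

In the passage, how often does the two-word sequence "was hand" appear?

Scanning the 33 overlapping bigram windows for "was hand":
  position 17–18: was hand
  position 20–21: was hand
  position 24–25: was hand

3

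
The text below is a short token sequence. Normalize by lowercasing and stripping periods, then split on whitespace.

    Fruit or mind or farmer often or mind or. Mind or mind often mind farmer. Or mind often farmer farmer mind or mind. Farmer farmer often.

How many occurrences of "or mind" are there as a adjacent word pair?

6

Scanning the 25 overlapping bigram windows for "or mind":
  position 2–3: or mind
  position 7–8: or mind
  position 9–10: or mind
  position 11–12: or mind
  position 16–17: or mind
  position 22–23: or mind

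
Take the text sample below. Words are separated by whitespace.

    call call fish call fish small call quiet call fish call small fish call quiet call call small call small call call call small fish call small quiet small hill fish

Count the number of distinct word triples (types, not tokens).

22

31 tokens → 29 trigram windows in total.
Repeated trigrams (each contributes count−1 duplicates):
  call call small: 2
  call fish call: 2
  call quiet call: 2
  call small call: 2
  call small fish: 2
  fish call small: 2
  small fish call: 2
7 duplicate windows → 29 − 7 = 22 distinct.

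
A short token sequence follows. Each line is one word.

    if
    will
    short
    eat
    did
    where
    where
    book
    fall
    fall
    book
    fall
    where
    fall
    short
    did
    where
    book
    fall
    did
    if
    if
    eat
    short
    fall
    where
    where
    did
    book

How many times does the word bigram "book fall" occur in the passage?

Scanning the 28 overlapping bigram windows for "book fall":
  position 8–9: book fall
  position 11–12: book fall
  position 18–19: book fall

3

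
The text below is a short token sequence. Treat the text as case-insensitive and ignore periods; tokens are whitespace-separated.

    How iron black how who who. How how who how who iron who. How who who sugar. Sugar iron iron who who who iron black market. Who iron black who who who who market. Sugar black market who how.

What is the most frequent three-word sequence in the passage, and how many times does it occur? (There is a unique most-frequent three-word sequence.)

Trigram frequencies (highest first):
  who who who: 3
  how who who: 2
  who how who: 2
  who iron black: 2
  black market who: 2
  how iron black: 1
  … (25 more, each ≤ 1)

"who who who", 3 times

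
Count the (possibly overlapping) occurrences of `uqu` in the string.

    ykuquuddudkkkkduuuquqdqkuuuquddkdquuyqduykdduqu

4

Sliding a length-3 window over the 47 characters (45 positions):
  position 3–5: uqu
  position 18–20: uqu
  position 27–29: uqu
  position 45–47: uqu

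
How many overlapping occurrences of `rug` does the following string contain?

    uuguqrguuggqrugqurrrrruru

Sliding a length-3 window over the 25 characters (23 positions):
  position 13–15: rug

1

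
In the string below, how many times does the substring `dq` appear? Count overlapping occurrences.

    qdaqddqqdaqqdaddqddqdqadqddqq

6

Sliding a length-2 window over the 29 characters (28 positions):
  position 6–7: dq
  position 16–17: dq
  position 19–20: dq
  position 21–22: dq
  position 24–25: dq
  position 27–28: dq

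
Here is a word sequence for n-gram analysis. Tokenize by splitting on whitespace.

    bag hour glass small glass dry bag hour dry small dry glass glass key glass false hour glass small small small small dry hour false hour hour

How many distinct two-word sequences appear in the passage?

27 tokens → 26 bigram windows in total.
Repeated bigrams (each contributes count−1 duplicates):
  small small: 3
  bag hour: 2
  false hour: 2
  glass small: 2
  hour glass: 2
  small dry: 2
7 duplicate windows → 26 − 7 = 19 distinct.

19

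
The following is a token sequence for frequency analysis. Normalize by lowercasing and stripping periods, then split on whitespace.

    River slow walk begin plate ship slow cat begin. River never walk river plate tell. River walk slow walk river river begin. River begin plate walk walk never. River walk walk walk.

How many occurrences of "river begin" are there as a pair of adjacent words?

2

Scanning the 31 overlapping bigram windows for "river begin":
  position 21–22: river begin
  position 23–24: river begin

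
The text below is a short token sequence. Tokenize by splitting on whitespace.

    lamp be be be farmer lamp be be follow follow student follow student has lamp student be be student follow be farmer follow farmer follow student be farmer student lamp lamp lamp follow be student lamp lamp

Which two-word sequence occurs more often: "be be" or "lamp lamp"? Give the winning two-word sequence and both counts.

"be be": 4 occurrences
"lamp lamp": 3 occurrences

"be be" (4 vs 3)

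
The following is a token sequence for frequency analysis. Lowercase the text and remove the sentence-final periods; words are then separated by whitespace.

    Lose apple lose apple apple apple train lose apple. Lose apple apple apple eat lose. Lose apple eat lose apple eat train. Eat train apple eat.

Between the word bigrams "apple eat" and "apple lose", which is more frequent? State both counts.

"apple eat" (4 vs 2)

"apple eat": 4 occurrences
"apple lose": 2 occurrences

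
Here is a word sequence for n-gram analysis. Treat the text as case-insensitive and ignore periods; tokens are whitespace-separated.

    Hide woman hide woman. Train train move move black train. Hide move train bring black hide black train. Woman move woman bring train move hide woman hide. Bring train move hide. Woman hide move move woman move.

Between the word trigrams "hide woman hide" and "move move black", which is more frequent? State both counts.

"hide woman hide" (3 vs 1)

"hide woman hide": 3 occurrences
"move move black": 1 occurrence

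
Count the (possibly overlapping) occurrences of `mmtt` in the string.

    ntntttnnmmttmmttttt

2

Sliding a length-4 window over the 19 characters (16 positions):
  position 9–12: mmtt
  position 13–16: mmtt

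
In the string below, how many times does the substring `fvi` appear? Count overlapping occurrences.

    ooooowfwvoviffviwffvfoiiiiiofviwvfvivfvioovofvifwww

5

Sliding a length-3 window over the 51 characters (49 positions):
  position 14–16: fvi
  position 29–31: fvi
  position 34–36: fvi
  position 38–40: fvi
  position 45–47: fvi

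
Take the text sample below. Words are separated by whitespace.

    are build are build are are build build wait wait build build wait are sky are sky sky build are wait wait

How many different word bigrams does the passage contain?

22 tokens → 21 bigram windows in total.
Repeated bigrams (each contributes count−1 duplicates):
  are build: 3
  build are: 3
  are sky: 2
  build build: 2
  build wait: 2
  wait wait: 2
8 duplicate windows → 21 − 8 = 13 distinct.

13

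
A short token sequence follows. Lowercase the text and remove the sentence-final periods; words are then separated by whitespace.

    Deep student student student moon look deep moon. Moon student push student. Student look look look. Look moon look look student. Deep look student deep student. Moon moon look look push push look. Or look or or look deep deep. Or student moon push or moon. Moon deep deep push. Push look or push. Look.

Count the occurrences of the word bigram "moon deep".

Scanning the 54 overlapping bigram windows for "moon deep":
  position 47–48: moon deep

1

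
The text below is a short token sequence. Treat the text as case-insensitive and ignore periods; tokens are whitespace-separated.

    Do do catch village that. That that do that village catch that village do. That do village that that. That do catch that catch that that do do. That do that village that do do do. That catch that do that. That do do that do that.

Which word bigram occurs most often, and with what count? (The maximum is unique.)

"that do", 9 times

Bigram frequencies (highest first):
  that do: 9
  do that: 8
  that that: 6
  do do: 5
  catch that: 4
  village that: 3
  … (7 more, each ≤ 3)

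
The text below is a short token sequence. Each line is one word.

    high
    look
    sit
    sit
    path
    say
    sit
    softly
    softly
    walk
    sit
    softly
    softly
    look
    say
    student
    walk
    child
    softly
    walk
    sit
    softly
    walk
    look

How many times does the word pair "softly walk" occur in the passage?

Scanning the 23 overlapping bigram windows for "softly walk":
  position 9–10: softly walk
  position 19–20: softly walk
  position 22–23: softly walk

3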